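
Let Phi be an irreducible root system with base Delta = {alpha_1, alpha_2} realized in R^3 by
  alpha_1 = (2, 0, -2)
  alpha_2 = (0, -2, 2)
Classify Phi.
type A_2

Compute the Cartan integers a_ij = 2(alpha_i, alpha_j)/(alpha_j, alpha_j); the resulting 2x2 Cartan matrix is
[[2, -1], [-1, 2]].
All simple roots have the same length, so the diagram is simply laced. The associated Dynkin diagram is a chain of 2 nodes with single edges (A_2), so the type is A_2 (the algebra sl(3)).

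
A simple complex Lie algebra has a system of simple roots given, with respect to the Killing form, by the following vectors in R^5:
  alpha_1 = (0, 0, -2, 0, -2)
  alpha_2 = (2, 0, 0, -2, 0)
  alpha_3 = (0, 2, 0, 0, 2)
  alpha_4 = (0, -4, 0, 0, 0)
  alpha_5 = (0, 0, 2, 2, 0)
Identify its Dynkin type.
Compute the Cartan integers a_ij = 2(alpha_i, alpha_j)/(alpha_j, alpha_j); the resulting 5x5 Cartan matrix is
[[2, 0, -1, 0, -1], [0, 2, 0, 0, -1], [-1, 0, 2, -1, 0], [0, 0, -2, 2, 0], [-1, -1, 0, 0, 2]].
The roots have two lengths (squared-length ratio 2:1); the short ones are alpha_{1,2,3,5}. The associated Dynkin diagram is a chain of 5 nodes with a double edge at one end; the terminal node there is the unique long simple root (C_5), so the type is C_5 (the algebra sp(10)).

type C_5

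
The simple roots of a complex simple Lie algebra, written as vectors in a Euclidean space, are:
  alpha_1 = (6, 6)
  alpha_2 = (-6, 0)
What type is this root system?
Compute the Cartan integers a_ij = 2(alpha_i, alpha_j)/(alpha_j, alpha_j); the resulting 2x2 Cartan matrix is
[[2, -2], [-1, 2]].
The roots have two lengths (squared-length ratio 2:1); the short ones are alpha_{2}. The associated Dynkin diagram is a chain of 2 nodes with a double edge at one end; the terminal node there is the unique short simple root (B_2), so the type is B_2 (the algebra so(5)).

B_2 (so(5))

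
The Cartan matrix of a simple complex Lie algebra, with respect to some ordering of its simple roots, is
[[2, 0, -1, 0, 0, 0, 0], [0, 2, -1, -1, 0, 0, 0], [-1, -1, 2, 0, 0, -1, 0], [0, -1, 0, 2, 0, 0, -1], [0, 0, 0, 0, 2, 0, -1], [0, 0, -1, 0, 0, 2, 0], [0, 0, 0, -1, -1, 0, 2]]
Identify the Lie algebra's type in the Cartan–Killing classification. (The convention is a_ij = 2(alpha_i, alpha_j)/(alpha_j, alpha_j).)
The matrix has rank 7 with 2's on the diagonal. Reading the off-diagonal entries as Dynkin edges (a single edge where a_ij = a_ji = -1; a double or triple edge where a_ij * a_ji = 2 or 3), the diagram is a chain of 5 nodes with a fork of two nodes at one end (D_7). One simple-root ordering that puts it in standard form is (alpha_5, alpha_7, alpha_4, alpha_2, alpha_3, alpha_1, alpha_6). So the algebra is type D_7, i.e. so(14).

type D_7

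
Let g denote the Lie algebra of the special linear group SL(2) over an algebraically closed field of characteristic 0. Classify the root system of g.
type A_1

This is sl(2), which has dimension 2^2 - 1 = 3 and rank 2 - 1 = 1 (a Cartan subalgebra is the diagonal traceless matrices). In the classification of classical Lie algebras, the special linear algebra sl(n+1) has type A_n; here n = 1, so the Dynkin diagram is a chain of 1 nodes with single edges (A_1). Hence the type is A_1.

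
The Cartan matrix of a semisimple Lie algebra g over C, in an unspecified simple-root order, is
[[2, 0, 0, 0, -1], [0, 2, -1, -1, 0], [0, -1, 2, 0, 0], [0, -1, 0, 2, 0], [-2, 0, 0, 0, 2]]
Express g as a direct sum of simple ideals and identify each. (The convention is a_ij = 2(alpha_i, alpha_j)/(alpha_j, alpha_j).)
The diagram associated to this matrix has two connected components: the simple roots {alpha_2, alpha_3, alpha_4} form a chain of 3 nodes with single edges (A_3), and {alpha_1, alpha_5} form a chain of 2 nodes with a double edge at one end; the terminal node there is the unique short simple root (B_2). A semisimple Lie algebra decomposes uniquely as the direct sum of simple ideals, one per connected component of its Dynkin diagram, so g ≅ A_3 ⊕ B_2 (dimension 15 + 10 = 25).

A3 + B2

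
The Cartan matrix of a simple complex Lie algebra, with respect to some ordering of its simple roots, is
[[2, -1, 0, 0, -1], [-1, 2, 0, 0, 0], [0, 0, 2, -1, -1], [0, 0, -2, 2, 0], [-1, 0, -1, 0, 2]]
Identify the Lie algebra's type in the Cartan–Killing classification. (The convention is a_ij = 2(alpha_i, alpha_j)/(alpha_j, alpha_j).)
The matrix has rank 5 with 2's on the diagonal. Reading the off-diagonal entries as Dynkin edges (a single edge where a_ij = a_ji = -1; a double or triple edge where a_ij * a_ji = 2 or 3), the diagram is a chain of 5 nodes with a double edge at one end; the terminal node there is the unique long simple root (C_5). One simple-root ordering that puts it in standard form is (alpha_2, alpha_1, alpha_5, alpha_3, alpha_4). So the algebra is type C_5, i.e. sp(10).

C_5 (sp(10))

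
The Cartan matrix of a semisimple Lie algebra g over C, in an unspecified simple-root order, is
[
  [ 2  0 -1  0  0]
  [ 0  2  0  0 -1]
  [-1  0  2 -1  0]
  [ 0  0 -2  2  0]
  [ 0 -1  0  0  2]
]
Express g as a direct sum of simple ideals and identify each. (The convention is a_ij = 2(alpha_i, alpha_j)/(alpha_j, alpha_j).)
A_2 ⊕ C_3

The diagram associated to this matrix has two connected components: the simple roots {alpha_2, alpha_5} form a chain of 2 nodes with single edges (A_2), and {alpha_1, alpha_3, alpha_4} form a chain of 3 nodes with a double edge at one end; the terminal node there is the unique long simple root (C_3). A semisimple Lie algebra decomposes uniquely as the direct sum of simple ideals, one per connected component of its Dynkin diagram, so g ≅ A_2 ⊕ C_3 (dimension 8 + 21 = 29).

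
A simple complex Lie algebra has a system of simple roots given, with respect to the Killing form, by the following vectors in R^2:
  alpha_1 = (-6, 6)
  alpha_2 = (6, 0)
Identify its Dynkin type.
Compute the Cartan integers a_ij = 2(alpha_i, alpha_j)/(alpha_j, alpha_j); the resulting 2x2 Cartan matrix is
[[2, -2], [-1, 2]].
The roots have two lengths (squared-length ratio 2:1); the short ones are alpha_{2}. The associated Dynkin diagram is a chain of 2 nodes with a double edge at one end; the terminal node there is the unique short simple root (B_2), so the type is B_2 (the algebra so(5)).

type B_2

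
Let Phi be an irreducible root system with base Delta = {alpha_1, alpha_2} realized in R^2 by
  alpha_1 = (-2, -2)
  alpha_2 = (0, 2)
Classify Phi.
B_2

Compute the Cartan integers a_ij = 2(alpha_i, alpha_j)/(alpha_j, alpha_j); the resulting 2x2 Cartan matrix is
[[2, -2], [-1, 2]].
The roots have two lengths (squared-length ratio 2:1); the short ones are alpha_{2}. The associated Dynkin diagram is a chain of 2 nodes with a double edge at one end; the terminal node there is the unique short simple root (B_2), so the type is B_2 (the algebra so(5)).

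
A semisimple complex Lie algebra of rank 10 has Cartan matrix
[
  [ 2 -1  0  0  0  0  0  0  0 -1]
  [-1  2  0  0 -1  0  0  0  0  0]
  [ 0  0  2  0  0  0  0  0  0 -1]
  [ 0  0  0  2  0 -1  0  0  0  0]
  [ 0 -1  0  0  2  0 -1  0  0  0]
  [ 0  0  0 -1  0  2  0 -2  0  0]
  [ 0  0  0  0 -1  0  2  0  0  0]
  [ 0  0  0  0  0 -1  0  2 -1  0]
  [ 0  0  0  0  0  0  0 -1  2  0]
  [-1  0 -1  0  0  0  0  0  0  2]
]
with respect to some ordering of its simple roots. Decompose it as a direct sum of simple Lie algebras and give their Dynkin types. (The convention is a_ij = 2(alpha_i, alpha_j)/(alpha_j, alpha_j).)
The diagram associated to this matrix has two connected components: the simple roots {alpha_1, alpha_2, alpha_3, alpha_5, alpha_7, alpha_10} form a chain of 6 nodes with single edges (A_6), and {alpha_4, alpha_6, alpha_8, alpha_9} form a chain of 4 nodes with a double edge between the middle two (F_4). A semisimple Lie algebra decomposes uniquely as the direct sum of simple ideals, one per connected component of its Dynkin diagram, so g ≅ A_6 ⊕ F_4 (dimension 48 + 52 = 100).

A_6 (sl(7)) ⊕ F_4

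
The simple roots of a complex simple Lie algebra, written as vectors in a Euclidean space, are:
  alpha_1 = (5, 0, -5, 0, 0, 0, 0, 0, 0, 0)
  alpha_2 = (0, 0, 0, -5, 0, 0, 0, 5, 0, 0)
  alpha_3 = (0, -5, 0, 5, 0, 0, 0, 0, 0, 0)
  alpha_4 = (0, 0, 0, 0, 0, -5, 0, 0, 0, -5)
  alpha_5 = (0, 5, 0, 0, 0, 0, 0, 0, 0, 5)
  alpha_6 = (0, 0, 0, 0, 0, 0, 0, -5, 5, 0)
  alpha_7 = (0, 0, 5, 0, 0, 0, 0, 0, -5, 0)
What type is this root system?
A_7

Compute the Cartan integers a_ij = 2(alpha_i, alpha_j)/(alpha_j, alpha_j); the resulting 7x7 Cartan matrix is
[[2, 0, 0, 0, 0, 0, -1], [0, 2, -1, 0, 0, -1, 0], [0, -1, 2, 0, -1, 0, 0], [0, 0, 0, 2, -1, 0, 0], [0, 0, -1, -1, 2, 0, 0], [0, -1, 0, 0, 0, 2, -1], [-1, 0, 0, 0, 0, -1, 2]].
All simple roots have the same length, so the diagram is simply laced. The associated Dynkin diagram is a chain of 7 nodes with single edges (A_7), so the type is A_7 (the algebra sl(8)).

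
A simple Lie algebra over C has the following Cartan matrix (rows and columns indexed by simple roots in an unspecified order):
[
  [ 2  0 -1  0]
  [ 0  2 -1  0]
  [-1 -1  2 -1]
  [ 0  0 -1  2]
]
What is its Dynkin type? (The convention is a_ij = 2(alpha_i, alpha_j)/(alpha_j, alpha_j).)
D4

The matrix has rank 4 with 2's on the diagonal. Reading the off-diagonal entries as Dynkin edges (a single edge where a_ij = a_ji = -1; a double or triple edge where a_ij * a_ji = 2 or 3), the diagram is a chain of 2 nodes with a fork of two nodes at one end (D_4). One simple-root ordering that puts it in standard form is (alpha_2, alpha_3, alpha_1, alpha_4). So the algebra is type D_4, i.e. so(8).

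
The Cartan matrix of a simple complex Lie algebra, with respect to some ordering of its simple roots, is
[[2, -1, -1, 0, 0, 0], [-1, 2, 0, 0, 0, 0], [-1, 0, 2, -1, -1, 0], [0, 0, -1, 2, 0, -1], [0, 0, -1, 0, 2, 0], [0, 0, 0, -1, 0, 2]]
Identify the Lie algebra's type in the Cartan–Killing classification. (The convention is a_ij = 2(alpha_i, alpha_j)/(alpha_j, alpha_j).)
E_6

The matrix has rank 6 with 2's on the diagonal. Reading the off-diagonal entries as Dynkin edges (a single edge where a_ij = a_ji = -1; a double or triple edge where a_ij * a_ji = 2 or 3), the diagram is a chain of 5 nodes with one extra node attached to the third node from one end (E_6). One simple-root ordering that puts it in standard form is (alpha_2, alpha_5, alpha_1, alpha_3, alpha_4, alpha_6). So the algebra is type E_6.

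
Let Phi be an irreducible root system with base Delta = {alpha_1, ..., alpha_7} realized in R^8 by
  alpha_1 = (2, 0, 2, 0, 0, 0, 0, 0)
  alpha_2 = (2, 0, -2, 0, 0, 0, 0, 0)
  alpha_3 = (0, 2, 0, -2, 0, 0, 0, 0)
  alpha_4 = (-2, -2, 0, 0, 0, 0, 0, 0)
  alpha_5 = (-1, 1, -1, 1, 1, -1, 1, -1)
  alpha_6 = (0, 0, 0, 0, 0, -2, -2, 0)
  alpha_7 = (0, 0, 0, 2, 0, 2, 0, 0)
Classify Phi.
Compute the Cartan integers a_ij = 2(alpha_i, alpha_j)/(alpha_j, alpha_j); the resulting 7x7 Cartan matrix is
[[2, 0, 0, -1, -1, 0, 0], [0, 2, 0, -1, 0, 0, 0], [0, 0, 2, -1, 0, 0, -1], [-1, -1, -1, 2, 0, 0, 0], [-1, 0, 0, 0, 2, 0, 0], [0, 0, 0, 0, 0, 2, -1], [0, 0, -1, 0, 0, -1, 2]].
All simple roots have the same length, so the diagram is simply laced. The associated Dynkin diagram is a chain of 6 nodes with one extra node attached to the third node from one end (E_7), so the type is E_7.

E_7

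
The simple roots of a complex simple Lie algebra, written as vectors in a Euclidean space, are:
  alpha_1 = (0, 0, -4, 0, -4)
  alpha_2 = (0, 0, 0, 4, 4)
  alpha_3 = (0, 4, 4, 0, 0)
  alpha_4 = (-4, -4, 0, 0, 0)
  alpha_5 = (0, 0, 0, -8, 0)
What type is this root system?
type C_5

Compute the Cartan integers a_ij = 2(alpha_i, alpha_j)/(alpha_j, alpha_j); the resulting 5x5 Cartan matrix is
[[2, -1, -1, 0, 0], [-1, 2, 0, 0, -1], [-1, 0, 2, -1, 0], [0, 0, -1, 2, 0], [0, -2, 0, 0, 2]].
The roots have two lengths (squared-length ratio 2:1); the short ones are alpha_{1,2,3,4}. The associated Dynkin diagram is a chain of 5 nodes with a double edge at one end; the terminal node there is the unique long simple root (C_5), so the type is C_5 (the algebra sp(10)).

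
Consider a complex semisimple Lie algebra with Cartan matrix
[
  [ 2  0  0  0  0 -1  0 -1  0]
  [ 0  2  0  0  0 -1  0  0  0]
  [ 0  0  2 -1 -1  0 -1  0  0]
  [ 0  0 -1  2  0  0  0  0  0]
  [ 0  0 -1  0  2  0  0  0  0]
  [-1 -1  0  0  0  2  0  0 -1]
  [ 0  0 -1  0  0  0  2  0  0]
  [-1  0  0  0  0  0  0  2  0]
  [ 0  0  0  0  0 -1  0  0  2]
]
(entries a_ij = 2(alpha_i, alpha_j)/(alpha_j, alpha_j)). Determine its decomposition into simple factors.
D_4 + D_5

The diagram associated to this matrix has two connected components: the simple roots {alpha_3, alpha_4, alpha_5, alpha_7} form a chain of 2 nodes with a fork of two nodes at one end (D_4), and {alpha_1, alpha_2, alpha_6, alpha_8, alpha_9} form a chain of 3 nodes with a fork of two nodes at one end (D_5). A semisimple Lie algebra decomposes uniquely as the direct sum of simple ideals, one per connected component of its Dynkin diagram, so g ≅ D_4 ⊕ D_5 (dimension 28 + 45 = 73).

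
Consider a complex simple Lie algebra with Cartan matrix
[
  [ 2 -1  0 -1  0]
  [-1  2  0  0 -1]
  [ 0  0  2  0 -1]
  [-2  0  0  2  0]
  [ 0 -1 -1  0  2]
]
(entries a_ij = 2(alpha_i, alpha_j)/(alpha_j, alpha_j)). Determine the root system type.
C_5 (sp(10))

The matrix has rank 5 with 2's on the diagonal. Reading the off-diagonal entries as Dynkin edges (a single edge where a_ij = a_ji = -1; a double or triple edge where a_ij * a_ji = 2 or 3), the diagram is a chain of 5 nodes with a double edge at one end; the terminal node there is the unique long simple root (C_5). One simple-root ordering that puts it in standard form is (alpha_3, alpha_5, alpha_2, alpha_1, alpha_4). So the algebra is type C_5, i.e. sp(10).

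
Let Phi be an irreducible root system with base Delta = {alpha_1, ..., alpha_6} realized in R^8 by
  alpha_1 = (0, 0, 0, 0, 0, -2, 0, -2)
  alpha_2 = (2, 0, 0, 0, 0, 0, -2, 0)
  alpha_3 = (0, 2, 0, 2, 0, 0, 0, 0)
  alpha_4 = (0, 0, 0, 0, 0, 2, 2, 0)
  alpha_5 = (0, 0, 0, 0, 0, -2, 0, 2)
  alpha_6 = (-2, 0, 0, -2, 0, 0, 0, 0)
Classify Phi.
D6

Compute the Cartan integers a_ij = 2(alpha_i, alpha_j)/(alpha_j, alpha_j); the resulting 6x6 Cartan matrix is
[[2, 0, 0, -1, 0, 0], [0, 2, 0, -1, 0, -1], [0, 0, 2, 0, 0, -1], [-1, -1, 0, 2, -1, 0], [0, 0, 0, -1, 2, 0], [0, -1, -1, 0, 0, 2]].
All simple roots have the same length, so the diagram is simply laced. The associated Dynkin diagram is a chain of 4 nodes with a fork of two nodes at one end (D_6), so the type is D_6 (the algebra so(12)).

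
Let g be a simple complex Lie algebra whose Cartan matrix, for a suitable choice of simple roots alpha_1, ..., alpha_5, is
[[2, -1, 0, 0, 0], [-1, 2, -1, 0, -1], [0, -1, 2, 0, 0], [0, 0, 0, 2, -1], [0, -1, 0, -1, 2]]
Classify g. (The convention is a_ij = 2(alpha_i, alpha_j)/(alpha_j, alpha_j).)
D5

The matrix has rank 5 with 2's on the diagonal. Reading the off-diagonal entries as Dynkin edges (a single edge where a_ij = a_ji = -1; a double or triple edge where a_ij * a_ji = 2 or 3), the diagram is a chain of 3 nodes with a fork of two nodes at one end (D_5). One simple-root ordering that puts it in standard form is (alpha_4, alpha_5, alpha_2, alpha_1, alpha_3). So the algebra is type D_5, i.e. so(10).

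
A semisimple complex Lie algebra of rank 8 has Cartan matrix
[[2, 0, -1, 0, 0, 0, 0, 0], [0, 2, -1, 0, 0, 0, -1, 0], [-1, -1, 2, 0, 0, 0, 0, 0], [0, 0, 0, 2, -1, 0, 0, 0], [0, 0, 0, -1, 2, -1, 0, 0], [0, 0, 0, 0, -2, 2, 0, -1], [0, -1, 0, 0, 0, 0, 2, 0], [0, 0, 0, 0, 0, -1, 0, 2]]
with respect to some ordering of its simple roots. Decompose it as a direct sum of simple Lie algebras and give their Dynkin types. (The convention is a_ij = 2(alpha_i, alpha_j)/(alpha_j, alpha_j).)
type A_4 + type F_4

The diagram associated to this matrix has two connected components: the simple roots {alpha_1, alpha_2, alpha_3, alpha_7} form a chain of 4 nodes with single edges (A_4), and {alpha_4, alpha_5, alpha_6, alpha_8} form a chain of 4 nodes with a double edge between the middle two (F_4). A semisimple Lie algebra decomposes uniquely as the direct sum of simple ideals, one per connected component of its Dynkin diagram, so g ≅ A_4 ⊕ F_4 (dimension 24 + 52 = 76).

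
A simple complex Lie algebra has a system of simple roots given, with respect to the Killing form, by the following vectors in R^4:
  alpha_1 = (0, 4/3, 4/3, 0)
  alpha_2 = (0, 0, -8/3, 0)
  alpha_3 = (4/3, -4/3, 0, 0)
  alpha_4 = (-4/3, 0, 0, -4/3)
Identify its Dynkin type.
Compute the Cartan integers a_ij = 2(alpha_i, alpha_j)/(alpha_j, alpha_j); the resulting 4x4 Cartan matrix is
[[2, -1, -1, 0], [-2, 2, 0, 0], [-1, 0, 2, -1], [0, 0, -1, 2]].
The roots have two lengths (squared-length ratio 2:1); the short ones are alpha_{1,3,4}. The associated Dynkin diagram is a chain of 4 nodes with a double edge at one end; the terminal node there is the unique long simple root (C_4), so the type is C_4 (the algebra sp(8)).

C4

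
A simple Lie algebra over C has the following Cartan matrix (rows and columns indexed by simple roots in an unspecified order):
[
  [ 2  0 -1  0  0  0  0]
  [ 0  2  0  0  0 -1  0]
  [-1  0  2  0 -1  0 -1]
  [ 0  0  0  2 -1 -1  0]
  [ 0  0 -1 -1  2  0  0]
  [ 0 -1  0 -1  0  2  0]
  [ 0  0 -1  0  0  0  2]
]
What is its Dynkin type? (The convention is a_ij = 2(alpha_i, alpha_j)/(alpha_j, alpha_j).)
D7

The matrix has rank 7 with 2's on the diagonal. Reading the off-diagonal entries as Dynkin edges (a single edge where a_ij = a_ji = -1; a double or triple edge where a_ij * a_ji = 2 or 3), the diagram is a chain of 5 nodes with a fork of two nodes at one end (D_7). One simple-root ordering that puts it in standard form is (alpha_2, alpha_6, alpha_4, alpha_5, alpha_3, alpha_7, alpha_1). So the algebra is type D_7, i.e. so(14).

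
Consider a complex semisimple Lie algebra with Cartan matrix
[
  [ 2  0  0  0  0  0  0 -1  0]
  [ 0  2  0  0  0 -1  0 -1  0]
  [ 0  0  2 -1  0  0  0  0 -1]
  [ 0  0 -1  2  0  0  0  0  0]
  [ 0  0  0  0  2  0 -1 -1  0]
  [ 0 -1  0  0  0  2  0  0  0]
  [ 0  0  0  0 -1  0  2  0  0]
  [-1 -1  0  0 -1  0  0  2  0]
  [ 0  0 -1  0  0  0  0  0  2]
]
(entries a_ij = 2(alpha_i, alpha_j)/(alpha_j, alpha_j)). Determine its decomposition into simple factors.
The diagram associated to this matrix has two connected components: the simple roots {alpha_3, alpha_4, alpha_9} form a chain of 3 nodes with single edges (A_3), and {alpha_1, alpha_2, alpha_5, alpha_6, alpha_7, alpha_8} form a chain of 5 nodes with one extra node attached to the third node from one end (E_6). A semisimple Lie algebra decomposes uniquely as the direct sum of simple ideals, one per connected component of its Dynkin diagram, so g ≅ A_3 ⊕ E_6 (dimension 15 + 78 = 93).

type A_3 + type E_6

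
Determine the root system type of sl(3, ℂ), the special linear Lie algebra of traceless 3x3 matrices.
A_2

This is sl(3), which has dimension 3^2 - 1 = 8 and rank 3 - 1 = 2 (a Cartan subalgebra is the diagonal traceless matrices). In the classification of classical Lie algebras, the special linear algebra sl(n+1) has type A_n; here n = 2, so the Dynkin diagram is a chain of 2 nodes with single edges (A_2). Hence the type is A_2.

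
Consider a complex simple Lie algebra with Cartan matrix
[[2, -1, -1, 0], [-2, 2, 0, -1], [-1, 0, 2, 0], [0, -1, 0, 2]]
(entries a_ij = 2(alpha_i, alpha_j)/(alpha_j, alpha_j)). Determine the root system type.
F_4

The matrix has rank 4 with 2's on the diagonal. Reading the off-diagonal entries as Dynkin edges (a single edge where a_ij = a_ji = -1; a double or triple edge where a_ij * a_ji = 2 or 3), the diagram is a chain of 4 nodes with a double edge between the middle two (F_4). One simple-root ordering that puts it in standard form is (alpha_4, alpha_2, alpha_1, alpha_3). So the algebra is type F_4.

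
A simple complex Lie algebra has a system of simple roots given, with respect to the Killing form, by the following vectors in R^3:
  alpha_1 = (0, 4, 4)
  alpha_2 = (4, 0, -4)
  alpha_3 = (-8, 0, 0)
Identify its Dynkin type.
C3

Compute the Cartan integers a_ij = 2(alpha_i, alpha_j)/(alpha_j, alpha_j); the resulting 3x3 Cartan matrix is
[[2, -1, 0], [-1, 2, -1], [0, -2, 2]].
The roots have two lengths (squared-length ratio 2:1); the short ones are alpha_{1,2}. The associated Dynkin diagram is a chain of 3 nodes with a double edge at one end; the terminal node there is the unique long simple root (C_3), so the type is C_3 (the algebra sp(6)).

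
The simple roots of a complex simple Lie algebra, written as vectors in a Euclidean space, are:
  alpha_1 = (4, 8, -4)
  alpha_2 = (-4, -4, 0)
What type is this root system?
G_2

Compute the Cartan integers a_ij = 2(alpha_i, alpha_j)/(alpha_j, alpha_j); the resulting 2x2 Cartan matrix is
[[2, -3], [-1, 2]].
The roots have two lengths (squared-length ratio 3:1); the short ones are alpha_{2}. The associated Dynkin diagram is two nodes joined by a triple edge (G_2), so the type is G_2.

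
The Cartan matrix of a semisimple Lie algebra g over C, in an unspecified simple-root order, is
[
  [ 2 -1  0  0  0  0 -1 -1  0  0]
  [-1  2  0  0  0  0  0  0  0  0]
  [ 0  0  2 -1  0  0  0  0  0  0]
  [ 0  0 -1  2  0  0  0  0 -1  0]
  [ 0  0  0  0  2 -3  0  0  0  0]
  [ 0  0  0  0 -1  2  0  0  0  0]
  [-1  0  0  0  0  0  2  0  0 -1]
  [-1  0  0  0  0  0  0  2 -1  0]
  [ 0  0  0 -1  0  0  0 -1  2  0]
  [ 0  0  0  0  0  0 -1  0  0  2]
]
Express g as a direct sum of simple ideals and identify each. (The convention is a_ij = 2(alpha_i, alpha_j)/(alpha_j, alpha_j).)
type E_8 + type G_2

The diagram associated to this matrix has two connected components: the simple roots {alpha_1, alpha_2, alpha_3, alpha_4, alpha_7, alpha_8, alpha_9, alpha_10} form a chain of 7 nodes with one extra node attached to the third node from one end (E_8), and {alpha_5, alpha_6} form two nodes joined by a triple edge (G_2). A semisimple Lie algebra decomposes uniquely as the direct sum of simple ideals, one per connected component of its Dynkin diagram, so g ≅ E_8 ⊕ G_2 (dimension 248 + 14 = 262).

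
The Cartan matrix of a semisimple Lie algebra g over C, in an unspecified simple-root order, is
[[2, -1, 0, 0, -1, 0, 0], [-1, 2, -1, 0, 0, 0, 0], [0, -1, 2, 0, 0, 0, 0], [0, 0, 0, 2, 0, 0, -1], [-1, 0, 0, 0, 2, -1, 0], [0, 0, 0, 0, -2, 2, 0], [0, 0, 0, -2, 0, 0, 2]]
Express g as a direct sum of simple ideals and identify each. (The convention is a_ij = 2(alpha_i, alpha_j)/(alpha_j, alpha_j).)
The diagram associated to this matrix has two connected components: the simple roots {alpha_4, alpha_7} form a chain of 2 nodes with a double edge at one end; the terminal node there is the unique short simple root (B_2), and {alpha_1, alpha_2, alpha_3, alpha_5, alpha_6} form a chain of 5 nodes with a double edge at one end; the terminal node there is the unique long simple root (C_5). A semisimple Lie algebra decomposes uniquely as the direct sum of simple ideals, one per connected component of its Dynkin diagram, so g ≅ B_2 ⊕ C_5 (dimension 10 + 55 = 65).

B_2 ⊕ C_5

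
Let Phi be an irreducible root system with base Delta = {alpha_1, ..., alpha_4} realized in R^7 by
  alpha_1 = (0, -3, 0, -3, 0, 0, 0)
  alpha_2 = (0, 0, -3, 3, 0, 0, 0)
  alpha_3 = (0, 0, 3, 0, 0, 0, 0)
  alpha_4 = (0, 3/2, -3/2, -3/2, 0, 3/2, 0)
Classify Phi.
Compute the Cartan integers a_ij = 2(alpha_i, alpha_j)/(alpha_j, alpha_j); the resulting 4x4 Cartan matrix is
[[2, -1, 0, 0], [-1, 2, -2, 0], [0, -1, 2, -1], [0, 0, -1, 2]].
The roots have two lengths (squared-length ratio 2:1); the short ones are alpha_{3,4}. The associated Dynkin diagram is a chain of 4 nodes with a double edge between the middle two (F_4), so the type is F_4.

type F_4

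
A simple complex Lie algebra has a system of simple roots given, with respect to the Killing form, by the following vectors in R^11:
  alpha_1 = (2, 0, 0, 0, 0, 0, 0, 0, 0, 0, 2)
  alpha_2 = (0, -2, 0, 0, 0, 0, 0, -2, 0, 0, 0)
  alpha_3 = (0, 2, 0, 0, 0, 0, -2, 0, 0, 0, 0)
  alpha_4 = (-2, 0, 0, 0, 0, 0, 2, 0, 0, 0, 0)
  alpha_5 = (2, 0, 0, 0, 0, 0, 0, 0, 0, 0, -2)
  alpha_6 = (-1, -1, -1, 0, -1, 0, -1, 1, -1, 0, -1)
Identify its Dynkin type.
E_6

Compute the Cartan integers a_ij = 2(alpha_i, alpha_j)/(alpha_j, alpha_j); the resulting 6x6 Cartan matrix is
[[2, 0, 0, -1, 0, -1], [0, 2, -1, 0, 0, 0], [0, -1, 2, -1, 0, 0], [-1, 0, -1, 2, -1, 0], [0, 0, 0, -1, 2, 0], [-1, 0, 0, 0, 0, 2]].
All simple roots have the same length, so the diagram is simply laced. The associated Dynkin diagram is a chain of 5 nodes with one extra node attached to the third node from one end (E_6), so the type is E_6.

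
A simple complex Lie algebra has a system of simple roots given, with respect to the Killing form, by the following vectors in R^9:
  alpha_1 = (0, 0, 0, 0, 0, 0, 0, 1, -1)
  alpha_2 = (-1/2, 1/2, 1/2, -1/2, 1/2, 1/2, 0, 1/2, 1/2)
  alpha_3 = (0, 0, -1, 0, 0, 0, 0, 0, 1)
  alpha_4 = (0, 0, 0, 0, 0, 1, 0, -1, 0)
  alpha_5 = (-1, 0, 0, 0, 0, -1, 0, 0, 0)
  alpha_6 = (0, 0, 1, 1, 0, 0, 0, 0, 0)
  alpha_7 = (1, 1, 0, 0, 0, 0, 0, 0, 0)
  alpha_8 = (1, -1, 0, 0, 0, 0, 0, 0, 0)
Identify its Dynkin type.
E_8

Compute the Cartan integers a_ij = 2(alpha_i, alpha_j)/(alpha_j, alpha_j); the resulting 8x8 Cartan matrix is
[[2, 0, -1, -1, 0, 0, 0, 0], [0, 2, 0, 0, 0, 0, 0, -1], [-1, 0, 2, 0, 0, -1, 0, 0], [-1, 0, 0, 2, -1, 0, 0, 0], [0, 0, 0, -1, 2, 0, -1, -1], [0, 0, -1, 0, 0, 2, 0, 0], [0, 0, 0, 0, -1, 0, 2, 0], [0, -1, 0, 0, -1, 0, 0, 2]].
All simple roots have the same length, so the diagram is simply laced. The associated Dynkin diagram is a chain of 7 nodes with one extra node attached to the third node from one end (E_8), so the type is E_8.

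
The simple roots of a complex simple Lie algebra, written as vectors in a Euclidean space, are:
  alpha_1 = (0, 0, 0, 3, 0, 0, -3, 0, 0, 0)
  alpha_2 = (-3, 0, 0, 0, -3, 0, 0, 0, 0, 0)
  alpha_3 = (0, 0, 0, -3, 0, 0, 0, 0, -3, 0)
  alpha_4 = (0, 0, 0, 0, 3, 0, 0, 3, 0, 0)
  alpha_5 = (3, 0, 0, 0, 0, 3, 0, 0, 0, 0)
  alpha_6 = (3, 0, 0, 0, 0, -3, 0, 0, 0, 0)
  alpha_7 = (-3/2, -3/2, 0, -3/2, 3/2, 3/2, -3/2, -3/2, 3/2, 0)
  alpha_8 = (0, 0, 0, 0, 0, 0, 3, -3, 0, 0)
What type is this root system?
E_8

Compute the Cartan integers a_ij = 2(alpha_i, alpha_j)/(alpha_j, alpha_j); the resulting 8x8 Cartan matrix is
[[2, 0, -1, 0, 0, 0, 0, -1], [0, 2, 0, -1, -1, -1, 0, 0], [-1, 0, 2, 0, 0, 0, 0, 0], [0, -1, 0, 2, 0, 0, 0, -1], [0, -1, 0, 0, 2, 0, 0, 0], [0, -1, 0, 0, 0, 2, -1, 0], [0, 0, 0, 0, 0, -1, 2, 0], [-1, 0, 0, -1, 0, 0, 0, 2]].
All simple roots have the same length, so the diagram is simply laced. The associated Dynkin diagram is a chain of 7 nodes with one extra node attached to the third node from one end (E_8), so the type is E_8.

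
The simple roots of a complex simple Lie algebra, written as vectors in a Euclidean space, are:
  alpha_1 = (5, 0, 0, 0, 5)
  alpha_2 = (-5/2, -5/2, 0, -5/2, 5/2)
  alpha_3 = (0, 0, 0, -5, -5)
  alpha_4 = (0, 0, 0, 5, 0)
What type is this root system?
F_4

Compute the Cartan integers a_ij = 2(alpha_i, alpha_j)/(alpha_j, alpha_j); the resulting 4x4 Cartan matrix is
[[2, 0, -1, 0], [0, 2, 0, -1], [-1, 0, 2, -2], [0, -1, -1, 2]].
The roots have two lengths (squared-length ratio 2:1); the short ones are alpha_{2,4}. The associated Dynkin diagram is a chain of 4 nodes with a double edge between the middle two (F_4), so the type is F_4.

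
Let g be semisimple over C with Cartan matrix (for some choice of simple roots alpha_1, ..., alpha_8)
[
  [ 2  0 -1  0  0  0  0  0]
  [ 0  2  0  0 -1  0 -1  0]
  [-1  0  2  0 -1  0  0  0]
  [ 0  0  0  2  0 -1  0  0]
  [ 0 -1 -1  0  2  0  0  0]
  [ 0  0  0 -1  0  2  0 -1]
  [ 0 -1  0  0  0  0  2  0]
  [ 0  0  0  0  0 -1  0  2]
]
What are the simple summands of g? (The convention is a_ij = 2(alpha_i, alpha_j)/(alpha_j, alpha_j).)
The diagram associated to this matrix has two connected components: the simple roots {alpha_4, alpha_6, alpha_8} form a chain of 3 nodes with single edges (A_3), and {alpha_1, alpha_2, alpha_3, alpha_5, alpha_7} form a chain of 5 nodes with single edges (A_5). A semisimple Lie algebra decomposes uniquely as the direct sum of simple ideals, one per connected component of its Dynkin diagram, so g ≅ A_3 ⊕ A_5 (dimension 15 + 35 = 50).

A3 + A5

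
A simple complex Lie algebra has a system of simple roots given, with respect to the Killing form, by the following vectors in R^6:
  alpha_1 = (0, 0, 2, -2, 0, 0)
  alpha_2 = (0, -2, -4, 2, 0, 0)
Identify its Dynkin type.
Compute the Cartan integers a_ij = 2(alpha_i, alpha_j)/(alpha_j, alpha_j); the resulting 2x2 Cartan matrix is
[[2, -1], [-3, 2]].
The roots have two lengths (squared-length ratio 3:1); the short ones are alpha_{1}. The associated Dynkin diagram is two nodes joined by a triple edge (G_2), so the type is G_2.

G2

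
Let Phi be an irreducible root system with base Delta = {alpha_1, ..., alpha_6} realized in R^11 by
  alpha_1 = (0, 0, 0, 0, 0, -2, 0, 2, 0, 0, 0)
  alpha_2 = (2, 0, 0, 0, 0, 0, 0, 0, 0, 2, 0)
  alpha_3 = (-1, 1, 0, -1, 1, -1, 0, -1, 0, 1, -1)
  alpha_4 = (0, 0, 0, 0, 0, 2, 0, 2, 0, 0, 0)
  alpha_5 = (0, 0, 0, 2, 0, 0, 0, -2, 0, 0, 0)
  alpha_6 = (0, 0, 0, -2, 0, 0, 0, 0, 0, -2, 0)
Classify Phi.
type E_6

Compute the Cartan integers a_ij = 2(alpha_i, alpha_j)/(alpha_j, alpha_j); the resulting 6x6 Cartan matrix is
[[2, 0, 0, 0, -1, 0], [0, 2, 0, 0, 0, -1], [0, 0, 2, -1, 0, 0], [0, 0, -1, 2, -1, 0], [-1, 0, 0, -1, 2, -1], [0, -1, 0, 0, -1, 2]].
All simple roots have the same length, so the diagram is simply laced. The associated Dynkin diagram is a chain of 5 nodes with one extra node attached to the third node from one end (E_6), so the type is E_6.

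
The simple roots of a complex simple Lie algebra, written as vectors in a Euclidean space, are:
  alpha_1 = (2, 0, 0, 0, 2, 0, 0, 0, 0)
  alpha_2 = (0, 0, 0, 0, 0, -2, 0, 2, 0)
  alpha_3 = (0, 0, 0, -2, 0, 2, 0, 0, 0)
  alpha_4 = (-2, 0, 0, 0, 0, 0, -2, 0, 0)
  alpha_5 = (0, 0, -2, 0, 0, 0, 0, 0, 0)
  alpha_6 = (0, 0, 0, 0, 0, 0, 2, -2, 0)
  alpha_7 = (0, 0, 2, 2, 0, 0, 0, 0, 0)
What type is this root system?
Compute the Cartan integers a_ij = 2(alpha_i, alpha_j)/(alpha_j, alpha_j); the resulting 7x7 Cartan matrix is
[[2, 0, 0, -1, 0, 0, 0], [0, 2, -1, 0, 0, -1, 0], [0, -1, 2, 0, 0, 0, -1], [-1, 0, 0, 2, 0, -1, 0], [0, 0, 0, 0, 2, 0, -1], [0, -1, 0, -1, 0, 2, 0], [0, 0, -1, 0, -2, 0, 2]].
The roots have two lengths (squared-length ratio 2:1); the short ones are alpha_{5}. The associated Dynkin diagram is a chain of 7 nodes with a double edge at one end; the terminal node there is the unique short simple root (B_7), so the type is B_7 (the algebra so(15)).

B7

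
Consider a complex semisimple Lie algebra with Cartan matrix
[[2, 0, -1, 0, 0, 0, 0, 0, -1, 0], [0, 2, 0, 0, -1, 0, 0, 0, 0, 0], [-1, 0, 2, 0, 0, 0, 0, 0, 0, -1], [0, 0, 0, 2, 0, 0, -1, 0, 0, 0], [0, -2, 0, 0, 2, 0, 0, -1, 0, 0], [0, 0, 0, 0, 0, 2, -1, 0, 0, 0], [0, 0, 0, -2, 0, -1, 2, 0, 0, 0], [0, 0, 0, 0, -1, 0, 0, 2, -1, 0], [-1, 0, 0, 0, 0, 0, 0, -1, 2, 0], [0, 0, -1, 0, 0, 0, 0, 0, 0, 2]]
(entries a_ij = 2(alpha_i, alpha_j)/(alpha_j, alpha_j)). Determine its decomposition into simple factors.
type B_3 + type B_7

The diagram associated to this matrix has two connected components: the simple roots {alpha_4, alpha_6, alpha_7} form a chain of 3 nodes with a double edge at one end; the terminal node there is the unique short simple root (B_3), and {alpha_1, alpha_2, alpha_3, alpha_5, alpha_8, alpha_9, alpha_10} form a chain of 7 nodes with a double edge at one end; the terminal node there is the unique short simple root (B_7). A semisimple Lie algebra decomposes uniquely as the direct sum of simple ideals, one per connected component of its Dynkin diagram, so g ≅ B_3 ⊕ B_7 (dimension 21 + 105 = 126).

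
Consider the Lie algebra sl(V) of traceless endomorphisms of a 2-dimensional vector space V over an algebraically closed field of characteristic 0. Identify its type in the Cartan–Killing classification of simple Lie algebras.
This is sl(2), which has dimension 2^2 - 1 = 3 and rank 2 - 1 = 1 (a Cartan subalgebra is the diagonal traceless matrices). In the classification of classical Lie algebras, the special linear algebra sl(n+1) has type A_n; here n = 1, so the Dynkin diagram is a chain of 1 nodes with single edges (A_1). Hence the type is A_1.

type A_1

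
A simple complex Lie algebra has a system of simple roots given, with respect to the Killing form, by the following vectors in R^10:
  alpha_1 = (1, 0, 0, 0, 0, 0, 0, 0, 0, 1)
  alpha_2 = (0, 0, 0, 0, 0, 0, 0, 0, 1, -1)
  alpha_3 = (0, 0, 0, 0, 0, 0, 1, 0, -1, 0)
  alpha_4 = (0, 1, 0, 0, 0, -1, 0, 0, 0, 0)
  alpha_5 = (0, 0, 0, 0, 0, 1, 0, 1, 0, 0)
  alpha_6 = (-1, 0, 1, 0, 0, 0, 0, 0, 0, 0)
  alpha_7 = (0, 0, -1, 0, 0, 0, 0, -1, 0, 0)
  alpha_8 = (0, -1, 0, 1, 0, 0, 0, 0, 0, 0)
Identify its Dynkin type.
Compute the Cartan integers a_ij = 2(alpha_i, alpha_j)/(alpha_j, alpha_j); the resulting 8x8 Cartan matrix is
[[2, -1, 0, 0, 0, -1, 0, 0], [-1, 2, -1, 0, 0, 0, 0, 0], [0, -1, 2, 0, 0, 0, 0, 0], [0, 0, 0, 2, -1, 0, 0, -1], [0, 0, 0, -1, 2, 0, -1, 0], [-1, 0, 0, 0, 0, 2, -1, 0], [0, 0, 0, 0, -1, -1, 2, 0], [0, 0, 0, -1, 0, 0, 0, 2]].
All simple roots have the same length, so the diagram is simply laced. The associated Dynkin diagram is a chain of 8 nodes with single edges (A_8), so the type is A_8 (the algebra sl(9)).

A_8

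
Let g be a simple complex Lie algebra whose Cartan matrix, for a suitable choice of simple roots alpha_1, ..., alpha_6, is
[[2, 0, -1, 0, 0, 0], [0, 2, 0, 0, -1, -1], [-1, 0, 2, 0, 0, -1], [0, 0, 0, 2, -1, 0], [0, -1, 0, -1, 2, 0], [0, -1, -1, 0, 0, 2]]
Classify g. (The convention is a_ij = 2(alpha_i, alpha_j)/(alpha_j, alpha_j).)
A_6 (sl(7))

The matrix has rank 6 with 2's on the diagonal. Reading the off-diagonal entries as Dynkin edges (a single edge where a_ij = a_ji = -1; a double or triple edge where a_ij * a_ji = 2 or 3), the diagram is a chain of 6 nodes with single edges (A_6). One simple-root ordering that puts it in standard form is (alpha_1, alpha_3, alpha_6, alpha_2, alpha_5, alpha_4). So the algebra is type A_6, i.e. sl(7).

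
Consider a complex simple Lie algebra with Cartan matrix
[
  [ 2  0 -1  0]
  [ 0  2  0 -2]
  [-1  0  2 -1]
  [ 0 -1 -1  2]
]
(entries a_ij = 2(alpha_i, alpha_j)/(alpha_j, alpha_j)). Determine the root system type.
type C_4

The matrix has rank 4 with 2's on the diagonal. Reading the off-diagonal entries as Dynkin edges (a single edge where a_ij = a_ji = -1; a double or triple edge where a_ij * a_ji = 2 or 3), the diagram is a chain of 4 nodes with a double edge at one end; the terminal node there is the unique long simple root (C_4). One simple-root ordering that puts it in standard form is (alpha_1, alpha_3, alpha_4, alpha_2). So the algebra is type C_4, i.e. sp(8).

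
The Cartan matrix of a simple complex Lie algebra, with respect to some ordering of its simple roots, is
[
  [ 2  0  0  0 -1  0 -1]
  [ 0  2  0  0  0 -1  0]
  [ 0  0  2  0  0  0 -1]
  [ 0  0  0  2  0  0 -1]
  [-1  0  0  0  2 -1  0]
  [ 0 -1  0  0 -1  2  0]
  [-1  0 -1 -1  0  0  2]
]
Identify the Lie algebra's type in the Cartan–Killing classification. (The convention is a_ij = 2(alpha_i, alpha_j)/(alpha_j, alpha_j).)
The matrix has rank 7 with 2's on the diagonal. Reading the off-diagonal entries as Dynkin edges (a single edge where a_ij = a_ji = -1; a double or triple edge where a_ij * a_ji = 2 or 3), the diagram is a chain of 5 nodes with a fork of two nodes at one end (D_7). One simple-root ordering that puts it in standard form is (alpha_2, alpha_6, alpha_5, alpha_1, alpha_7, alpha_4, alpha_3). So the algebra is type D_7, i.e. so(14).

D_7 (so(14))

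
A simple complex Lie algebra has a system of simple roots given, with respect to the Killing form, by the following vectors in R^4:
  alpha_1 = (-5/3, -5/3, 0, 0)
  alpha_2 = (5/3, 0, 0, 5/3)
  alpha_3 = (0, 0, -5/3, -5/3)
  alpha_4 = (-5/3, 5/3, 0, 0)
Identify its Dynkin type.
Compute the Cartan integers a_ij = 2(alpha_i, alpha_j)/(alpha_j, alpha_j); the resulting 4x4 Cartan matrix is
[[2, -1, 0, 0], [-1, 2, -1, -1], [0, -1, 2, 0], [0, -1, 0, 2]].
All simple roots have the same length, so the diagram is simply laced. The associated Dynkin diagram is a chain of 2 nodes with a fork of two nodes at one end (D_4), so the type is D_4 (the algebra so(8)).

type D_4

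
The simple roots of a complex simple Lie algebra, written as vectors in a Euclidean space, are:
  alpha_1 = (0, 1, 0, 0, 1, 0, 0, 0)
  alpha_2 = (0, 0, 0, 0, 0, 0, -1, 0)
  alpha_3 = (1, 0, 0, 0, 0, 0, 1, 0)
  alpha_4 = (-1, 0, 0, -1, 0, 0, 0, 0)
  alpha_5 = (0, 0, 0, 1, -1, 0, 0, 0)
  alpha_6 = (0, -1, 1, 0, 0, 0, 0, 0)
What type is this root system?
Compute the Cartan integers a_ij = 2(alpha_i, alpha_j)/(alpha_j, alpha_j); the resulting 6x6 Cartan matrix is
[[2, 0, 0, 0, -1, -1], [0, 2, -1, 0, 0, 0], [0, -2, 2, -1, 0, 0], [0, 0, -1, 2, -1, 0], [-1, 0, 0, -1, 2, 0], [-1, 0, 0, 0, 0, 2]].
The roots have two lengths (squared-length ratio 2:1); the short ones are alpha_{2}. The associated Dynkin diagram is a chain of 6 nodes with a double edge at one end; the terminal node there is the unique short simple root (B_6), so the type is B_6 (the algebra so(13)).

type B_6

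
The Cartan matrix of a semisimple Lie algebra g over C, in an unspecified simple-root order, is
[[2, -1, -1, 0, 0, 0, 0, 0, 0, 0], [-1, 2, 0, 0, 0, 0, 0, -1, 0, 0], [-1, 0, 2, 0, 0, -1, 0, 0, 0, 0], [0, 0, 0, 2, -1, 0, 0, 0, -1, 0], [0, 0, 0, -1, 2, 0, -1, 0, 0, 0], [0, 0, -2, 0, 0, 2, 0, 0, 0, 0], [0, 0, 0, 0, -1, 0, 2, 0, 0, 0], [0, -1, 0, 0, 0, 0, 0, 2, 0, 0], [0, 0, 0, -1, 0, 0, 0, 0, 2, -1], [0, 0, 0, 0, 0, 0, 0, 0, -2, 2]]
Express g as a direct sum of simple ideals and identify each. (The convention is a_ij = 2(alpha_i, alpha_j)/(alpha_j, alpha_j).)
The diagram associated to this matrix has two connected components: the simple roots {alpha_4, alpha_5, alpha_7, alpha_9, alpha_10} form a chain of 5 nodes with a double edge at one end; the terminal node there is the unique long simple root (C_5), and {alpha_1, alpha_2, alpha_3, alpha_6, alpha_8} form a chain of 5 nodes with a double edge at one end; the terminal node there is the unique long simple root (C_5). A semisimple Lie algebra decomposes uniquely as the direct sum of simple ideals, one per connected component of its Dynkin diagram, so g ≅ C_5 ⊕ C_5 (dimension 55 + 55 = 110).

C_5 (sp(10)) ⊕ C_5 (sp(10))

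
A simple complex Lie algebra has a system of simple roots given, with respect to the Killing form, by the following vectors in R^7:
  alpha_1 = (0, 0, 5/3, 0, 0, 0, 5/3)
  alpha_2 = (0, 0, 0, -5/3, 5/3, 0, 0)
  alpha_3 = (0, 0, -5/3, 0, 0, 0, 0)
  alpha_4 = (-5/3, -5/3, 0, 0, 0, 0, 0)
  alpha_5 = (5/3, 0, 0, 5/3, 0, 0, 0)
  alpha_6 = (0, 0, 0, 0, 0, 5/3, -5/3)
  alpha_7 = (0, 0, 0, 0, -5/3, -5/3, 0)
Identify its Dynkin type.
Compute the Cartan integers a_ij = 2(alpha_i, alpha_j)/(alpha_j, alpha_j); the resulting 7x7 Cartan matrix is
[[2, 0, -2, 0, 0, -1, 0], [0, 2, 0, 0, -1, 0, -1], [-1, 0, 2, 0, 0, 0, 0], [0, 0, 0, 2, -1, 0, 0], [0, -1, 0, -1, 2, 0, 0], [-1, 0, 0, 0, 0, 2, -1], [0, -1, 0, 0, 0, -1, 2]].
The roots have two lengths (squared-length ratio 2:1); the short ones are alpha_{3}. The associated Dynkin diagram is a chain of 7 nodes with a double edge at one end; the terminal node there is the unique short simple root (B_7), so the type is B_7 (the algebra so(15)).

type B_7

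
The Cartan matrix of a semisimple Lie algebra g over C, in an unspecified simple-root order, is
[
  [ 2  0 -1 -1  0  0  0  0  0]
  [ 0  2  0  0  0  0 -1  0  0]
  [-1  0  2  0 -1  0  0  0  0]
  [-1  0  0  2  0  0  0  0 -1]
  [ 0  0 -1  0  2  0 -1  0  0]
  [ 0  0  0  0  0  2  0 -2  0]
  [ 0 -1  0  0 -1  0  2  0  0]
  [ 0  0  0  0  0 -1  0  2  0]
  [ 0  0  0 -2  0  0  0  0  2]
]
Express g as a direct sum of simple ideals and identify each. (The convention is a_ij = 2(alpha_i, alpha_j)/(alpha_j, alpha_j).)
B_2 (so(5)) + C_7 (sp(14))

The diagram associated to this matrix has two connected components: the simple roots {alpha_6, alpha_8} form a chain of 2 nodes with a double edge at one end; the terminal node there is the unique short simple root (B_2), and {alpha_1, alpha_2, alpha_3, alpha_4, alpha_5, alpha_7, alpha_9} form a chain of 7 nodes with a double edge at one end; the terminal node there is the unique long simple root (C_7). A semisimple Lie algebra decomposes uniquely as the direct sum of simple ideals, one per connected component of its Dynkin diagram, so g ≅ B_2 ⊕ C_7 (dimension 10 + 105 = 115).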